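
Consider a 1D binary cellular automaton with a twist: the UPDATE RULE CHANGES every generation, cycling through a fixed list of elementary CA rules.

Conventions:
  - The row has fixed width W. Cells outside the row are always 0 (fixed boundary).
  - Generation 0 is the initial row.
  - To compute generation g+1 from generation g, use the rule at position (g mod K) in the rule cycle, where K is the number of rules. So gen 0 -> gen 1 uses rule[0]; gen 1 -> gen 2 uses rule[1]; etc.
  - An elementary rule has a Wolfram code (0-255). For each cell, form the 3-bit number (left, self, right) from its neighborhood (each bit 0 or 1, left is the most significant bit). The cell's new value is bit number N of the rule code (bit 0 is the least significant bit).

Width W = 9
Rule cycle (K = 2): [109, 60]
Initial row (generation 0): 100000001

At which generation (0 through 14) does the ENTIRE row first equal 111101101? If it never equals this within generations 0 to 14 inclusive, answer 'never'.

Gen 0: 100000001
Gen 1 (rule 109): 101111101
Gen 2 (rule 60): 111000011
Gen 3 (rule 109): 101011011
Gen 4 (rule 60): 111110110
Gen 5 (rule 109): 100011110
Gen 6 (rule 60): 110010001
Gen 7 (rule 109): 110010101
Gen 8 (rule 60): 101011111
Gen 9 (rule 109): 111110001
Gen 10 (rule 60): 100001001
Gen 11 (rule 109): 101101001
Gen 12 (rule 60): 111011101
Gen 13 (rule 109): 101110111
Gen 14 (rule 60): 111001100

Answer: never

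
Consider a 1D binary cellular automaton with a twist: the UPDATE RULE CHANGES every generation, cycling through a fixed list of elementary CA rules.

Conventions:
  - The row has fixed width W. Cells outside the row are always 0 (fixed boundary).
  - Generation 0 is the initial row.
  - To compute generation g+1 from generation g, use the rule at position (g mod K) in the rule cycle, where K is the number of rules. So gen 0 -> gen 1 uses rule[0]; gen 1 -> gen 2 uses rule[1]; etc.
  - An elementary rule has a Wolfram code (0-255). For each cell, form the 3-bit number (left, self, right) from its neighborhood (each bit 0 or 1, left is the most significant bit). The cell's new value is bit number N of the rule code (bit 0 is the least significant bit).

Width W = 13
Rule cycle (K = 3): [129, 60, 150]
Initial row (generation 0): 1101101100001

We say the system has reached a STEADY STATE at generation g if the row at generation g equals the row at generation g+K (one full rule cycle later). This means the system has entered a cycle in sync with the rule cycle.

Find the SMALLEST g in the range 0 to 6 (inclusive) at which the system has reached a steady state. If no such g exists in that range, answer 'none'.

Answer: none

Derivation:
Gen 0: 1101101100001
Gen 1 (rule 129): 0000000001100
Gen 2 (rule 60): 0000000001010
Gen 3 (rule 150): 0000000011011
Gen 4 (rule 129): 1111111000000
Gen 5 (rule 60): 1000000100000
Gen 6 (rule 150): 1100001110000
Gen 7 (rule 129): 0001100100111
Gen 8 (rule 60): 0001010110100
Gen 9 (rule 150): 0011010000110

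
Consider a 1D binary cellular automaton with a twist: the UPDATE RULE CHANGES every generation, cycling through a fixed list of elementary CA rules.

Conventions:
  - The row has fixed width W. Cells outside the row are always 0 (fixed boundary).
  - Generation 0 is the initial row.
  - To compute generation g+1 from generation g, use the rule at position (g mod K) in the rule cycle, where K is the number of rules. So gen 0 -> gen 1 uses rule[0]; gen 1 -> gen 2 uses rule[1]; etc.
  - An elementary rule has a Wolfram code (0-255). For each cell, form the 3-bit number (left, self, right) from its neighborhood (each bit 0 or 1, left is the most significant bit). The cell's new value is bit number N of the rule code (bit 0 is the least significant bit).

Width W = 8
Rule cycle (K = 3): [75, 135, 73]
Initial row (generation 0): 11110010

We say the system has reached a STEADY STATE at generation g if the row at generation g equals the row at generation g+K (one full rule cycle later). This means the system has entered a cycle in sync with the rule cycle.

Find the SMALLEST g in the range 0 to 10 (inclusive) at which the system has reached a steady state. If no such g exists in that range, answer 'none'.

Gen 0: 11110010
Gen 1 (rule 75): 10010100
Gen 2 (rule 135): 10110101
Gen 3 (rule 73): 00110000
Gen 4 (rule 75): 11110111
Gen 5 (rule 135): 01100010
Gen 6 (rule 73): 01101000
Gen 7 (rule 75): 11100011
Gen 8 (rule 135): 01001100
Gen 9 (rule 73): 00001101
Gen 10 (rule 75): 11111100
Gen 11 (rule 135): 01111001
Gen 12 (rule 73): 01001000
Gen 13 (rule 75): 10010011

Answer: none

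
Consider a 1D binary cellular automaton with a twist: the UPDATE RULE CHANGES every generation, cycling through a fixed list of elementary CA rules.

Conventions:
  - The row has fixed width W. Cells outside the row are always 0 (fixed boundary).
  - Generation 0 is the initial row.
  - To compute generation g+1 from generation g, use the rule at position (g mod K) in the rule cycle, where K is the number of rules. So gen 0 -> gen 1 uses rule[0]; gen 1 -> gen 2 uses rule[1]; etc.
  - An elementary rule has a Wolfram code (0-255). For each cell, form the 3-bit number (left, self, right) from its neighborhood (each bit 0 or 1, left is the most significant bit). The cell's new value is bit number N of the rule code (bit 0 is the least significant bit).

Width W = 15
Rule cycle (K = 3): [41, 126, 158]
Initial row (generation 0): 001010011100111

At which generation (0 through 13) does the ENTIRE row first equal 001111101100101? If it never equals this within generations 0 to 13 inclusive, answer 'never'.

Gen 0: 001010011100111
Gen 1 (rule 41): 100100010000100
Gen 2 (rule 126): 111110111001110
Gen 3 (rule 158): 111100110111101
Gen 4 (rule 41): 100000101100010
Gen 5 (rule 126): 110001111110111
Gen 6 (rule 158): 101011111100110
Gen 7 (rule 41): 010110000000100
Gen 8 (rule 126): 111111000001110
Gen 9 (rule 158): 111110100011101
Gen 10 (rule 41): 100001001010010
Gen 11 (rule 126): 110011111111111
Gen 12 (rule 158): 101111111111110
Gen 13 (rule 41): 011000000000000

Answer: never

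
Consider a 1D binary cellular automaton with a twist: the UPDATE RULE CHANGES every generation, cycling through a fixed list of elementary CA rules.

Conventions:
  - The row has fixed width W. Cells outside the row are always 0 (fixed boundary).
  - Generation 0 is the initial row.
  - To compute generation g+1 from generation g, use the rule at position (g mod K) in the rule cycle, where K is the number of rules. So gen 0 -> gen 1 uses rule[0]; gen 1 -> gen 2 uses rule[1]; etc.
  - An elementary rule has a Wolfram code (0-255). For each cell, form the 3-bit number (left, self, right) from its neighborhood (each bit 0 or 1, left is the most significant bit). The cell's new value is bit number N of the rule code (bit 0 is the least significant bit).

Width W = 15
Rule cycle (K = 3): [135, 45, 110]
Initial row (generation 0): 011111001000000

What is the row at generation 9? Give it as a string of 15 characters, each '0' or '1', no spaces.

Gen 0: 011111001000000
Gen 1 (rule 135): 101110011011111
Gen 2 (rule 45): 111000010110000
Gen 3 (rule 110): 101000111110000
Gen 4 (rule 135): 101011011100111
Gen 5 (rule 45): 111110110000100
Gen 6 (rule 110): 100011110001100
Gen 7 (rule 135): 101101100110001
Gen 8 (rule 45): 111011000100101
Gen 9 (rule 110): 101111001101111

Answer: 101111001101111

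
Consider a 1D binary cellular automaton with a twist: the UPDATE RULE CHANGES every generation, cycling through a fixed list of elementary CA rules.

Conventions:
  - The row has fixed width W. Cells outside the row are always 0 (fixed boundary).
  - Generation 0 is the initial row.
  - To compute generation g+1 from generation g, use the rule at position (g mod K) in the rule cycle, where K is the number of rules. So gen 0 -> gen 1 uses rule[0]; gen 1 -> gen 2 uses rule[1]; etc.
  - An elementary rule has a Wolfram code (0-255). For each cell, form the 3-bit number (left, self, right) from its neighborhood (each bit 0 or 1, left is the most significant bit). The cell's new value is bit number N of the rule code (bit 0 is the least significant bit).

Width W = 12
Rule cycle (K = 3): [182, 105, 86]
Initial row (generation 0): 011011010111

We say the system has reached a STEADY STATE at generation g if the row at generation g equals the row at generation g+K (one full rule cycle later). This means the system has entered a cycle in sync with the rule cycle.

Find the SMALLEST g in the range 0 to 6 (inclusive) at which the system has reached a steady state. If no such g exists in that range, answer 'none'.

Gen 0: 011011010111
Gen 1 (rule 182): 100100111010
Gen 2 (rule 105): 000000101100
Gen 3 (rule 86): 000001100110
Gen 4 (rule 182): 000010011001
Gen 5 (rule 105): 111000011000
Gen 6 (rule 86): 001100101100
Gen 7 (rule 182): 010011110010
Gen 8 (rule 105): 000010010000
Gen 9 (rule 86): 000111111000

Answer: none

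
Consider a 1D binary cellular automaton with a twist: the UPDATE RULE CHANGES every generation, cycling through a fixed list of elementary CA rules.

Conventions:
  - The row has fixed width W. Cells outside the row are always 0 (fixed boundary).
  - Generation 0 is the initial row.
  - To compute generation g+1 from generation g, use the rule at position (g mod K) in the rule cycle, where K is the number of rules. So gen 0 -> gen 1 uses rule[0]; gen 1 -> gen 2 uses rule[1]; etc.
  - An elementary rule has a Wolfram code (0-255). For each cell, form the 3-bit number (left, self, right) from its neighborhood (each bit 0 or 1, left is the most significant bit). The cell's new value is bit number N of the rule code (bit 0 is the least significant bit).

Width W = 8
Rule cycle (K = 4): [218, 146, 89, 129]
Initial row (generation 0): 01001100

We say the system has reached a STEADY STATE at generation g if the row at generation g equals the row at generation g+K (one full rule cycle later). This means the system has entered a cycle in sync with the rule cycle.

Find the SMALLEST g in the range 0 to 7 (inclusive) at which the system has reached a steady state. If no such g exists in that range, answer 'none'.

Gen 0: 01001100
Gen 1 (rule 218): 10111110
Gen 2 (rule 146): 00011101
Gen 3 (rule 89): 11010100
Gen 4 (rule 129): 00000001
Gen 5 (rule 218): 00000010
Gen 6 (rule 146): 00000101
Gen 7 (rule 89): 11110000
Gen 8 (rule 129): 01100111
Gen 9 (rule 218): 11111111
Gen 10 (rule 146): 01111110
Gen 11 (rule 89): 01000011

Answer: none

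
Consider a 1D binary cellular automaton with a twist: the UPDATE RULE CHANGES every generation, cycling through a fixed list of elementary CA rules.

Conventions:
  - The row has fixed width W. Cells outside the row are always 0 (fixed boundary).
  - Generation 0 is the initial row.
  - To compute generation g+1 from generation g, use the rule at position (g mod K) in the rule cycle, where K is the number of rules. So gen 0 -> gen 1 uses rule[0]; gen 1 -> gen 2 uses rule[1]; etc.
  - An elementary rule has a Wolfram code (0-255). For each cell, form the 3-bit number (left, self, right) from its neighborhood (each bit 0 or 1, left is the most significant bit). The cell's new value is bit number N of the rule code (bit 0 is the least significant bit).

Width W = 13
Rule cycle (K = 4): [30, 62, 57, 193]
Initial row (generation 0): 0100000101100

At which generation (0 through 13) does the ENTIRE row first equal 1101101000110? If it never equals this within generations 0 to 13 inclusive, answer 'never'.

Answer: never

Derivation:
Gen 0: 0100000101100
Gen 1 (rule 30): 1110001101010
Gen 2 (rule 62): 1001011011111
Gen 3 (rule 57): 0100110110000
Gen 4 (rule 193): 0000010010111
Gen 5 (rule 30): 0000111110100
Gen 6 (rule 62): 0001100001110
Gen 7 (rule 57): 1101011101001
Gen 8 (rule 193): 0100001100000
Gen 9 (rule 30): 1110011010000
Gen 10 (rule 62): 1001110111000
Gen 11 (rule 57): 0101001100111
Gen 12 (rule 193): 0000000100011
Gen 13 (rule 30): 0000001110110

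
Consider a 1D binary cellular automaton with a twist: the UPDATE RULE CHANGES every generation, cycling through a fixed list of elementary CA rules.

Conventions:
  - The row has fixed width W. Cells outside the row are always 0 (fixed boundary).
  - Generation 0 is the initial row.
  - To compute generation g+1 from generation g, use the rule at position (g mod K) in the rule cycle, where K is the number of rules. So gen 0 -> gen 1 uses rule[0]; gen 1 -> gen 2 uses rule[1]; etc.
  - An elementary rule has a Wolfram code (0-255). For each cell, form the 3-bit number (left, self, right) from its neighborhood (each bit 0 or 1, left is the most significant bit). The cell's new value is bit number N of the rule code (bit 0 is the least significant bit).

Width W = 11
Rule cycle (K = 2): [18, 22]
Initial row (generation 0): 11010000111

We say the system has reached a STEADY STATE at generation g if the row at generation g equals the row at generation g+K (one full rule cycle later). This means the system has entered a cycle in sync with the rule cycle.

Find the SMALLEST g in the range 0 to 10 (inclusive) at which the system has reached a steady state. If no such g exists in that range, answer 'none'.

Gen 0: 11010000111
Gen 1 (rule 18): 00001001000
Gen 2 (rule 22): 00011111100
Gen 3 (rule 18): 00100000010
Gen 4 (rule 22): 01110000111
Gen 5 (rule 18): 10001001000
Gen 6 (rule 22): 11011111100
Gen 7 (rule 18): 00000000010
Gen 8 (rule 22): 00000000111
Gen 9 (rule 18): 00000001000
Gen 10 (rule 22): 00000011100
Gen 11 (rule 18): 00000100010
Gen 12 (rule 22): 00001110111

Answer: none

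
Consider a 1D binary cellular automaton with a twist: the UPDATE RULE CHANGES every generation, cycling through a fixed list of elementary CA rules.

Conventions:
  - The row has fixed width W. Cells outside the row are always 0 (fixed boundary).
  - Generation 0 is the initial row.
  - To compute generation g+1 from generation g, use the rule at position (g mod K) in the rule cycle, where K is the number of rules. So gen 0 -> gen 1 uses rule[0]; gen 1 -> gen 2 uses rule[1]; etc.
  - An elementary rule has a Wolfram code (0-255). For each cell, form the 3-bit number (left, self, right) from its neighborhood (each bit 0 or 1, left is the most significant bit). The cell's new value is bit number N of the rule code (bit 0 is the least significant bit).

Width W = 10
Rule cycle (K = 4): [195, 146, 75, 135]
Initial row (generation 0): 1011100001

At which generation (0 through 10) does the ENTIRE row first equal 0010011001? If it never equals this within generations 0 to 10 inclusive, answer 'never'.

Answer: never

Derivation:
Gen 0: 1011100001
Gen 1 (rule 195): 0001101110
Gen 2 (rule 146): 0010000101
Gen 3 (rule 75): 1100111000
Gen 4 (rule 135): 0001010011
Gen 5 (rule 195): 1110000101
Gen 6 (rule 146): 0101001000
Gen 7 (rule 75): 1000010011
Gen 8 (rule 135): 1011110100
Gen 9 (rule 195): 0001110001
Gen 10 (rule 146): 0010101010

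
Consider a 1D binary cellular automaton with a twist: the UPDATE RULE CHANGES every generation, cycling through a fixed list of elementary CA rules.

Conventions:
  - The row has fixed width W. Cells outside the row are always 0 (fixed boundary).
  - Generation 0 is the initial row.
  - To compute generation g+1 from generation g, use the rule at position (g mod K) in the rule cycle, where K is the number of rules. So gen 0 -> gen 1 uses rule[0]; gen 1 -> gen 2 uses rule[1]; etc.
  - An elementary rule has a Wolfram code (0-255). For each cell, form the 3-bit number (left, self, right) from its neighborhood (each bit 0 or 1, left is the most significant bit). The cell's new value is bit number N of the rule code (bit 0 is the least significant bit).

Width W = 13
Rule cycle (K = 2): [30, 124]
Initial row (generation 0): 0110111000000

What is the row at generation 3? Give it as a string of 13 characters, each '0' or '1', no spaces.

Answer: 1000100101000

Derivation:
Gen 0: 0110111000000
Gen 1 (rule 30): 1100100100000
Gen 2 (rule 124): 1110110110000
Gen 3 (rule 30): 1000100101000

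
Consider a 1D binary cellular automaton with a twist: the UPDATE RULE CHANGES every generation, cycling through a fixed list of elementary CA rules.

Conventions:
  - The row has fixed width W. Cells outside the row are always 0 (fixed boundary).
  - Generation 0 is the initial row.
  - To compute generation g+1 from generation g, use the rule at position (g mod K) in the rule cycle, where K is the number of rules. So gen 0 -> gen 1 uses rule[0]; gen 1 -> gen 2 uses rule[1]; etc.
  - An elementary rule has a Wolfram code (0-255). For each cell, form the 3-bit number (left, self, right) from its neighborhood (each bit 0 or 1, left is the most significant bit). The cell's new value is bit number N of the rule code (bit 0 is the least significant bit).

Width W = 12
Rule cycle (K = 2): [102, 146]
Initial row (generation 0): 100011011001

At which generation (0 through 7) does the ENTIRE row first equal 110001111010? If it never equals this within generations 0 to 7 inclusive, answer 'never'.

Answer: never

Derivation:
Gen 0: 100011011001
Gen 1 (rule 102): 100101101011
Gen 2 (rule 146): 011000000000
Gen 3 (rule 102): 101000000000
Gen 4 (rule 146): 000100000000
Gen 5 (rule 102): 001100000000
Gen 6 (rule 146): 010010000000
Gen 7 (rule 102): 110110000000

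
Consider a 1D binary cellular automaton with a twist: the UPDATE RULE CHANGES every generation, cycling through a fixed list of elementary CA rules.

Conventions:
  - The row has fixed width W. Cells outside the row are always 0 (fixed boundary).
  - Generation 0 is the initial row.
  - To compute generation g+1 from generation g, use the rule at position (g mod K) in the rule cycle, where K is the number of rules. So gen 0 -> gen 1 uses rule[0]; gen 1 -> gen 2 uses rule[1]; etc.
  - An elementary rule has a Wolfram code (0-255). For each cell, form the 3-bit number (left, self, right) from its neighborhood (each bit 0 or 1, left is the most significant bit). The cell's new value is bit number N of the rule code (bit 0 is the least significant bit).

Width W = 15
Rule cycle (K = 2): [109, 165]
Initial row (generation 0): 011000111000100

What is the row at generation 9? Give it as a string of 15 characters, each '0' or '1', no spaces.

Gen 0: 011000111000100
Gen 1 (rule 109): 011010101010101
Gen 2 (rule 165): 000111111111111
Gen 3 (rule 109): 110100000000001
Gen 4 (rule 165): 001101111111101
Gen 5 (rule 109): 101111000000111
Gen 6 (rule 165): 110110011110010
Gen 7 (rule 109): 111110010010010
Gen 8 (rule 165): 011100010010010
Gen 9 (rule 109): 010101010010010

Answer: 010101010010010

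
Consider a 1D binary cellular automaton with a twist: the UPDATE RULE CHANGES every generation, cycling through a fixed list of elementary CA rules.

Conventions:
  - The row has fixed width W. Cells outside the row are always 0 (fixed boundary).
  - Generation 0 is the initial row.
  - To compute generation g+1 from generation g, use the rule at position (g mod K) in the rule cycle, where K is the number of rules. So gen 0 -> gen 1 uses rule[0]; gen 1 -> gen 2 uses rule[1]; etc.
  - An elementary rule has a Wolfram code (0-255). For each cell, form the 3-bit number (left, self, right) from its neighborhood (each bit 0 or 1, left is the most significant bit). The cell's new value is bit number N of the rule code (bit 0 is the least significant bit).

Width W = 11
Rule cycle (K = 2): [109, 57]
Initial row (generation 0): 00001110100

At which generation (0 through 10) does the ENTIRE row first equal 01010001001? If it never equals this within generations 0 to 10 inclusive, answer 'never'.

Answer: 4

Derivation:
Gen 0: 00001110100
Gen 1 (rule 109): 11101011101
Gen 2 (rule 57): 10010110010
Gen 3 (rule 109): 10011110010
Gen 4 (rule 57): 01010001001
Gen 5 (rule 109): 01110101001
Gen 6 (rule 57): 01001010100
Gen 7 (rule 109): 01001111101
Gen 8 (rule 57): 00101000010
Gen 9 (rule 109): 10111011010
Gen 10 (rule 57): 01100110101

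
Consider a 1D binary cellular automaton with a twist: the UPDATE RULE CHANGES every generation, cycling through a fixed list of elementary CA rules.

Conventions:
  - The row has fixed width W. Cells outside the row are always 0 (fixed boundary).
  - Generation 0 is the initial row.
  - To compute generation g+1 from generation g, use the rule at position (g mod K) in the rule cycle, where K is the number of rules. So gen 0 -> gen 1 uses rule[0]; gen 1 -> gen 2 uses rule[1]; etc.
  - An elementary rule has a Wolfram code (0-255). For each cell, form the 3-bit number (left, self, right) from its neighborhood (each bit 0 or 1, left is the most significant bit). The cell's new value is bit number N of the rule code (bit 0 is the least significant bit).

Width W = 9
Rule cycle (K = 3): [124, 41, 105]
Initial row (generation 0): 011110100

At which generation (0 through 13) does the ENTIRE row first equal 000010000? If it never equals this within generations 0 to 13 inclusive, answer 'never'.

Answer: 2

Derivation:
Gen 0: 011110100
Gen 1 (rule 124): 010011110
Gen 2 (rule 41): 000010000
Gen 3 (rule 105): 111000111
Gen 4 (rule 124): 101100101
Gen 5 (rule 41): 011000010
Gen 6 (rule 105): 011011000
Gen 7 (rule 124): 011111100
Gen 8 (rule 41): 010000001
Gen 9 (rule 105): 000111100
Gen 10 (rule 124): 000100110
Gen 11 (rule 41): 110000100
Gen 12 (rule 105): 110110001
Gen 13 (rule 124): 111111001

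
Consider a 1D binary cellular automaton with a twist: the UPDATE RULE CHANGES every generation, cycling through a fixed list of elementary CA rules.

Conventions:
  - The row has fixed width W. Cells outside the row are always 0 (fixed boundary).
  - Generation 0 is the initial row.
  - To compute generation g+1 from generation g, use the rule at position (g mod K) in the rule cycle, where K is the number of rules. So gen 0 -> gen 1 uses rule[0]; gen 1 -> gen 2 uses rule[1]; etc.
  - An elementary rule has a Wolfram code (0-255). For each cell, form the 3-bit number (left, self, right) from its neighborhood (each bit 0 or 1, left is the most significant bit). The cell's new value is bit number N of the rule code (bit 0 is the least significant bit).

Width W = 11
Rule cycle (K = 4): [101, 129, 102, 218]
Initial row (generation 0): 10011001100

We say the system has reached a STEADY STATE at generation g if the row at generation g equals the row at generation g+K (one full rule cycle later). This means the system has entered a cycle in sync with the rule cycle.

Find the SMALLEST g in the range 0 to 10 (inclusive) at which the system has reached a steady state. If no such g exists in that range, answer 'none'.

Answer: none

Derivation:
Gen 0: 10011001100
Gen 1 (rule 101): 10001000101
Gen 2 (rule 129): 00100010000
Gen 3 (rule 102): 01100110000
Gen 4 (rule 218): 11111111000
Gen 5 (rule 101): 00000001011
Gen 6 (rule 129): 11111100000
Gen 7 (rule 102): 00000100000
Gen 8 (rule 218): 00001010000
Gen 9 (rule 101): 11101110111
Gen 10 (rule 129): 01000100010
Gen 11 (rule 102): 11001100110
Gen 12 (rule 218): 11111111111
Gen 13 (rule 101): 00000000001
Gen 14 (rule 129): 11111111100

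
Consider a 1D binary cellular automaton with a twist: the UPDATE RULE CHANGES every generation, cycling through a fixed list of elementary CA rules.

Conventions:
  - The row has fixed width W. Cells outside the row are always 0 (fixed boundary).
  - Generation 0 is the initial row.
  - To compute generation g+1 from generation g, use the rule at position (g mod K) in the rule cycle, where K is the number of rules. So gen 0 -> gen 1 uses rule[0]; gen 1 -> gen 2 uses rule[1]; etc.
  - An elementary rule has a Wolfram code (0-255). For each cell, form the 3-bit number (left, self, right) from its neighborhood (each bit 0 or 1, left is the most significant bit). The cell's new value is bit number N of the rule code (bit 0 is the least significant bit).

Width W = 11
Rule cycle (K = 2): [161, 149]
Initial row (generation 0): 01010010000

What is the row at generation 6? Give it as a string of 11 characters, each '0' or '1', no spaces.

Answer: 11110100101

Derivation:
Gen 0: 01010010000
Gen 1 (rule 161): 00100000111
Gen 2 (rule 149): 10111110010
Gen 3 (rule 161): 01011100000
Gen 4 (rule 149): 01001011111
Gen 5 (rule 161): 00000101110
Gen 6 (rule 149): 11110100101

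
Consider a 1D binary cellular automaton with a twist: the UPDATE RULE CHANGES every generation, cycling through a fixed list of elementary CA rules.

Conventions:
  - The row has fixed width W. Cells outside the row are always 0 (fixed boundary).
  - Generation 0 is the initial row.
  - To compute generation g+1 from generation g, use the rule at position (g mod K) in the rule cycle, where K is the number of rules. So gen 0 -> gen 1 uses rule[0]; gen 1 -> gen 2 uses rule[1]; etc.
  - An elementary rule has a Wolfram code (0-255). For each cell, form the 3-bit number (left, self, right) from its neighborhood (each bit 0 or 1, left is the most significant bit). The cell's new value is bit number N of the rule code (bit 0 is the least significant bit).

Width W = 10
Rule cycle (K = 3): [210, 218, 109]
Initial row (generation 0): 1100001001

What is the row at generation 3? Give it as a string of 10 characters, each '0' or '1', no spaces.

Answer: 1000100101

Derivation:
Gen 0: 1100001001
Gen 1 (rule 210): 0110010110
Gen 2 (rule 218): 1111100111
Gen 3 (rule 109): 1000100101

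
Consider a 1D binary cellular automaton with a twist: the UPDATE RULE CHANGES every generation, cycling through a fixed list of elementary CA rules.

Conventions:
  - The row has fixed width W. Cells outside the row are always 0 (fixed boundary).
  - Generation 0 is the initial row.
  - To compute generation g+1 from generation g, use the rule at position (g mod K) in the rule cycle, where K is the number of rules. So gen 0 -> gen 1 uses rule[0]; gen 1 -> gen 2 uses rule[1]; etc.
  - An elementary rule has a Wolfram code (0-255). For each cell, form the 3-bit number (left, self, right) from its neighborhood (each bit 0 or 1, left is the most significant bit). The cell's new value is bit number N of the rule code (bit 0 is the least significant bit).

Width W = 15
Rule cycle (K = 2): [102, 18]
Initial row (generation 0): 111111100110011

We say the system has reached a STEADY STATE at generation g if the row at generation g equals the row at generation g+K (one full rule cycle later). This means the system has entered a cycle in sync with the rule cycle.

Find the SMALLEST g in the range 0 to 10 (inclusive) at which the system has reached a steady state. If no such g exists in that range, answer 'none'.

Gen 0: 111111100110011
Gen 1 (rule 102): 000000101010101
Gen 2 (rule 18): 000001000000000
Gen 3 (rule 102): 000011000000000
Gen 4 (rule 18): 000100100000000
Gen 5 (rule 102): 001101100000000
Gen 6 (rule 18): 010000010000000
Gen 7 (rule 102): 110000110000000
Gen 8 (rule 18): 001001001000000
Gen 9 (rule 102): 011011011000000
Gen 10 (rule 18): 100000000100000
Gen 11 (rule 102): 100000001100000
Gen 12 (rule 18): 010000010010000

Answer: none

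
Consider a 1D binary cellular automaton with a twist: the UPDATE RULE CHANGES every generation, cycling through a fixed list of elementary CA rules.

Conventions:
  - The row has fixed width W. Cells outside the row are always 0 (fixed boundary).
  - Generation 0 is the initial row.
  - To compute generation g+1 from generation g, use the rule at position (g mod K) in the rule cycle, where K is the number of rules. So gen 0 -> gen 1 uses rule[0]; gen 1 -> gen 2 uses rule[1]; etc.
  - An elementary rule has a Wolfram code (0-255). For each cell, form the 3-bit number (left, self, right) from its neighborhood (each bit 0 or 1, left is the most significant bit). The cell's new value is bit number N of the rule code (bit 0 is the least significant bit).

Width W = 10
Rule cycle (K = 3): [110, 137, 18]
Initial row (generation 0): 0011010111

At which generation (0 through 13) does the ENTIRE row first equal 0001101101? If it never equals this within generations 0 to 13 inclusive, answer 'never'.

Gen 0: 0011010111
Gen 1 (rule 110): 0111111101
Gen 2 (rule 137): 0111111000
Gen 3 (rule 18): 1000000100
Gen 4 (rule 110): 1000001100
Gen 5 (rule 137): 0011101001
Gen 6 (rule 18): 0100000110
Gen 7 (rule 110): 1100001110
Gen 8 (rule 137): 1001101100
Gen 9 (rule 18): 0110000010
Gen 10 (rule 110): 1110000110
Gen 11 (rule 137): 1100110100
Gen 12 (rule 18): 0011000010
Gen 13 (rule 110): 0111000110

Answer: never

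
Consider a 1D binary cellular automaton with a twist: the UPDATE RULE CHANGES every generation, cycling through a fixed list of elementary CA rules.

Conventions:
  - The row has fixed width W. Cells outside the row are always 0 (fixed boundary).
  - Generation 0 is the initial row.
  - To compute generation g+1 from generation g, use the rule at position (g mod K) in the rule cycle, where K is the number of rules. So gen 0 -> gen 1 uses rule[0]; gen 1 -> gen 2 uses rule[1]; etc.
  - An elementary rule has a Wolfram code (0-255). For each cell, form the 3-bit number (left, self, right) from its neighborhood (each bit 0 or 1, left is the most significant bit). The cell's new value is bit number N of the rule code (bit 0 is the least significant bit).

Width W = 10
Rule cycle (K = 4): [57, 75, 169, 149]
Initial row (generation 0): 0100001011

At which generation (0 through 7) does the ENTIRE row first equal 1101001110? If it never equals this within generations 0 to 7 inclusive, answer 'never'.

Gen 0: 0100001011
Gen 1 (rule 57): 0011100110
Gen 2 (rule 75): 1110101110
Gen 3 (rule 169): 1101011100
Gen 4 (rule 149): 0001001011
Gen 5 (rule 57): 1100100110
Gen 6 (rule 75): 1101001110
Gen 7 (rule 169): 1010001100

Answer: 6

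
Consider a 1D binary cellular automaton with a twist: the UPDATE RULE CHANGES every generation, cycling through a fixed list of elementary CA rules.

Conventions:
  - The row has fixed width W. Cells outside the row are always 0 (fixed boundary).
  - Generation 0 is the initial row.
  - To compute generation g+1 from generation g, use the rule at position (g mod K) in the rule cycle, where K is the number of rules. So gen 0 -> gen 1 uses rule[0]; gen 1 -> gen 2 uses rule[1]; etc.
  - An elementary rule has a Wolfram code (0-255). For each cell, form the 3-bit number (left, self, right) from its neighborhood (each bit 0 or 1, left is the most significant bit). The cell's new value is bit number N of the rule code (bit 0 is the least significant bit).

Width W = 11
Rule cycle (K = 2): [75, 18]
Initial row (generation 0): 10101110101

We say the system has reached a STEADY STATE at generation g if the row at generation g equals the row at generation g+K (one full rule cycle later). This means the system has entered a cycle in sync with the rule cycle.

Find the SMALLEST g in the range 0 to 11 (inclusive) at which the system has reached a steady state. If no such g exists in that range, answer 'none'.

Gen 0: 10101110101
Gen 1 (rule 75): 00001010000
Gen 2 (rule 18): 00010001000
Gen 3 (rule 75): 11100110011
Gen 4 (rule 18): 00011001100
Gen 5 (rule 75): 11111011101
Gen 6 (rule 18): 00000000000
Gen 7 (rule 75): 11111111111
Gen 8 (rule 18): 00000000000
Gen 9 (rule 75): 11111111111
Gen 10 (rule 18): 00000000000
Gen 11 (rule 75): 11111111111
Gen 12 (rule 18): 00000000000
Gen 13 (rule 75): 11111111111

Answer: 6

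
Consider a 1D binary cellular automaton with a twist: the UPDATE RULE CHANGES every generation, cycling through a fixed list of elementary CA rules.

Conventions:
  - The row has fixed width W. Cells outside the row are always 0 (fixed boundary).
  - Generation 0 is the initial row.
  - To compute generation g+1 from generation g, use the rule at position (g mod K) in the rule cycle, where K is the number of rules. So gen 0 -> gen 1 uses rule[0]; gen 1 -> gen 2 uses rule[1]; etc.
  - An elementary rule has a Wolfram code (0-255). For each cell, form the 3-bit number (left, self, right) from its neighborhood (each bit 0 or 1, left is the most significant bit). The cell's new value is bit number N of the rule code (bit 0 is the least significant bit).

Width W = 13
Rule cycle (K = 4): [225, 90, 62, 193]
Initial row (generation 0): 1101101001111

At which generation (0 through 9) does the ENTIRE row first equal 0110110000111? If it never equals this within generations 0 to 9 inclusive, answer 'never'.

Gen 0: 1101101001111
Gen 1 (rule 225): 0110110000111
Gen 2 (rule 90): 1110111001101
Gen 3 (rule 62): 1001100111011
Gen 4 (rule 193): 0000100011001
Gen 5 (rule 225): 1110001001000
Gen 6 (rule 90): 1011010110100
Gen 7 (rule 62): 1110111101110
Gen 8 (rule 193): 0110011100110
Gen 9 (rule 225): 0010001100010

Answer: 1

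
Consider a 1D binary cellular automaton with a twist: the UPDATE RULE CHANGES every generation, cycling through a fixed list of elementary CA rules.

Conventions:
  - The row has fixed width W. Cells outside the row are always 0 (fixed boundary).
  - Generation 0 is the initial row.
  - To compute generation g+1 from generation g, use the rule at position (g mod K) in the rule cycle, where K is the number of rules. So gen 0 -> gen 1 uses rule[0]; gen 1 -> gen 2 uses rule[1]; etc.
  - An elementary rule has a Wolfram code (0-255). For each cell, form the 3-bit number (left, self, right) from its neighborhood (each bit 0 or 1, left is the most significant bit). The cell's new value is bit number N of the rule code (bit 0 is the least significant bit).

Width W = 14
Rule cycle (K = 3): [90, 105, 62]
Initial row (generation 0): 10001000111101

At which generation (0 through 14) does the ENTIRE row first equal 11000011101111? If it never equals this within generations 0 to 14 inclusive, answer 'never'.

Gen 0: 10001000111101
Gen 1 (rule 90): 01010101100100
Gen 2 (rule 105): 00101011100001
Gen 3 (rule 62): 01111110010011
Gen 4 (rule 90): 11000011101111
Gen 5 (rule 105): 11011010111001
Gen 6 (rule 62): 10110111100111
Gen 7 (rule 90): 00110100111101
Gen 8 (rule 105): 10111000100110
Gen 9 (rule 62): 11100101111101
Gen 10 (rule 90): 10111001000100
Gen 11 (rule 105): 01101000010001
Gen 12 (rule 62): 11011100111011
Gen 13 (rule 90): 11010111101011
Gen 14 (rule 105): 11101100110111

Answer: 4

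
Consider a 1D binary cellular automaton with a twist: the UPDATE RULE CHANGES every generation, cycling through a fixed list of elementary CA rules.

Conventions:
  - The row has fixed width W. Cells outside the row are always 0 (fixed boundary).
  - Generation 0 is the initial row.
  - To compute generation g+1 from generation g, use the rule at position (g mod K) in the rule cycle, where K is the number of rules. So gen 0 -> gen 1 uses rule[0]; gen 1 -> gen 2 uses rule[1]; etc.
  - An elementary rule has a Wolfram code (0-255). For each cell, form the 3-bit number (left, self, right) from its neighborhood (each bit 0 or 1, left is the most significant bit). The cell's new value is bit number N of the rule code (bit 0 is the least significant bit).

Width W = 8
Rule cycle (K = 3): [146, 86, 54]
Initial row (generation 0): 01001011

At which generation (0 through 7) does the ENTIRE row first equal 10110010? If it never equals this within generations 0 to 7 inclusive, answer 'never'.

Gen 0: 01001011
Gen 1 (rule 146): 10110000
Gen 2 (rule 86): 10011000
Gen 3 (rule 54): 11100100
Gen 4 (rule 146): 01011010
Gen 5 (rule 86): 11001011
Gen 6 (rule 54): 00111100
Gen 7 (rule 146): 01011010

Answer: never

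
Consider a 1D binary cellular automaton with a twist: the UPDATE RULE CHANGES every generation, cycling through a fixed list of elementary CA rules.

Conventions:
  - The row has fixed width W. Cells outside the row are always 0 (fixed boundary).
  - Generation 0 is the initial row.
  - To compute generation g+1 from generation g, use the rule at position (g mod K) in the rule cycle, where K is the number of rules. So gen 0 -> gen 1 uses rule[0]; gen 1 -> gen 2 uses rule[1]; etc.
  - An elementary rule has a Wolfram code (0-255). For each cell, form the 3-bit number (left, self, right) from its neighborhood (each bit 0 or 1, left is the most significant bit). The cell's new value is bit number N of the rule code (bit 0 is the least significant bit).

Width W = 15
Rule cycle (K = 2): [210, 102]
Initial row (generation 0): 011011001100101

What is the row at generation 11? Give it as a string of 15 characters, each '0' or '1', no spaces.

Gen 0: 011011001100101
Gen 1 (rule 210): 101001110111000
Gen 2 (rule 102): 111010011001000
Gen 3 (rule 210): 011001101110100
Gen 4 (rule 102): 101010110011100
Gen 5 (rule 210): 000000011101110
Gen 6 (rule 102): 000000100110010
Gen 7 (rule 210): 000001011011101
Gen 8 (rule 102): 000011101100111
Gen 9 (rule 210): 000101100111011
Gen 10 (rule 102): 001110101001101
Gen 11 (rule 210): 010110000110100

Answer: 010110000110100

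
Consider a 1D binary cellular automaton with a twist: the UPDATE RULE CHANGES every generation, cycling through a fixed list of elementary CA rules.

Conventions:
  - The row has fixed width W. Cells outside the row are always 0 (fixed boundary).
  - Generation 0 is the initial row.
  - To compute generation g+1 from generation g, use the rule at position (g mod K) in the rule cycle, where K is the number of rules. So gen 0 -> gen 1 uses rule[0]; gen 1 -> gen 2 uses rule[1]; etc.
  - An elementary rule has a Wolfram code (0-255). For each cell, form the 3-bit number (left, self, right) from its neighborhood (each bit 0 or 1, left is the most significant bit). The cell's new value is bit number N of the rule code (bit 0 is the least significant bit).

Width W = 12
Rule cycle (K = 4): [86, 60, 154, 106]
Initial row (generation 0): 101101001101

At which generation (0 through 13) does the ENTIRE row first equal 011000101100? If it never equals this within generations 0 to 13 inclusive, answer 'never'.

Gen 0: 101101001101
Gen 1 (rule 86): 100101110101
Gen 2 (rule 60): 110111001111
Gen 3 (rule 154): 100110111110
Gen 4 (rule 106): 001111100010
Gen 5 (rule 86): 010000110111
Gen 6 (rule 60): 011000101100
Gen 7 (rule 154): 110101001010
Gen 8 (rule 106): 111010010100
Gen 9 (rule 86): 001011110110
Gen 10 (rule 60): 001110001101
Gen 11 (rule 154): 011101011000
Gen 12 (rule 106): 110110111000
Gen 13 (rule 86): 010010001100

Answer: 6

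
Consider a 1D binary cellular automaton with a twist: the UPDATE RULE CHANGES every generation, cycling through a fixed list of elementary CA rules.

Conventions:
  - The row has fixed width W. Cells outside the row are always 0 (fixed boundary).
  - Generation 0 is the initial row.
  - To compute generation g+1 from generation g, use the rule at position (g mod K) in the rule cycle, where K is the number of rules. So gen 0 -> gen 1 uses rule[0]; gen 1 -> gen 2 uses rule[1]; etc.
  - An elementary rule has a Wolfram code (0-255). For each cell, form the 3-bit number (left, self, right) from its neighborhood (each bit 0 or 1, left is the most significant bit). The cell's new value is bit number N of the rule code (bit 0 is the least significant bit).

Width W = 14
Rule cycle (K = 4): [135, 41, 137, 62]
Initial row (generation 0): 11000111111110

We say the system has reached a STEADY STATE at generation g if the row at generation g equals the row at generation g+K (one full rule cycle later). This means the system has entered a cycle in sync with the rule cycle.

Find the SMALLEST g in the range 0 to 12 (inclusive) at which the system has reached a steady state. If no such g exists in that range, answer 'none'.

Gen 0: 11000111111110
Gen 1 (rule 135): 00011011111100
Gen 2 (rule 41): 11010110000001
Gen 3 (rule 137): 10000100111100
Gen 4 (rule 62): 11001111100010
Gen 5 (rule 135): 00010111001110
Gen 6 (rule 41): 11001100001000
Gen 7 (rule 137): 10001001100011
Gen 8 (rule 62): 11011111010110
Gen 9 (rule 135): 00001110010000
Gen 10 (rule 41): 11101000000111
Gen 11 (rule 137): 11000011110110
Gen 12 (rule 62): 10100110001101
Gen 13 (rule 135): 10101000110001
Gen 14 (rule 41): 01010010100100
Gen 15 (rule 137): 00000000000001
Gen 16 (rule 62): 00000000000011

Answer: none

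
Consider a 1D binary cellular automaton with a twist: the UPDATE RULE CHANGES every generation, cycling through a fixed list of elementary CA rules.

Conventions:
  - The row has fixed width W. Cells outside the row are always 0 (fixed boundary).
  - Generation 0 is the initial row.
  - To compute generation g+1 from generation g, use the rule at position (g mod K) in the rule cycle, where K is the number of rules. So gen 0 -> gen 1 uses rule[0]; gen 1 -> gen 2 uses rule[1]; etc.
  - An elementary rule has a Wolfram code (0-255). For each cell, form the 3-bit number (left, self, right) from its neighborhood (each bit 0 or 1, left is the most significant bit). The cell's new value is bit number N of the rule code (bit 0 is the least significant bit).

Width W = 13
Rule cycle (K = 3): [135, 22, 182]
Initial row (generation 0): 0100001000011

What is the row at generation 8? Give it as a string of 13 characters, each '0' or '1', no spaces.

Answer: 0000000000001

Derivation:
Gen 0: 0100001000011
Gen 1 (rule 135): 1101111011100
Gen 2 (rule 22): 0000000000010
Gen 3 (rule 182): 0000000000111
Gen 4 (rule 135): 1111111111010
Gen 5 (rule 22): 0000000000011
Gen 6 (rule 182): 0000000000100
Gen 7 (rule 135): 1111111111101
Gen 8 (rule 22): 0000000000001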